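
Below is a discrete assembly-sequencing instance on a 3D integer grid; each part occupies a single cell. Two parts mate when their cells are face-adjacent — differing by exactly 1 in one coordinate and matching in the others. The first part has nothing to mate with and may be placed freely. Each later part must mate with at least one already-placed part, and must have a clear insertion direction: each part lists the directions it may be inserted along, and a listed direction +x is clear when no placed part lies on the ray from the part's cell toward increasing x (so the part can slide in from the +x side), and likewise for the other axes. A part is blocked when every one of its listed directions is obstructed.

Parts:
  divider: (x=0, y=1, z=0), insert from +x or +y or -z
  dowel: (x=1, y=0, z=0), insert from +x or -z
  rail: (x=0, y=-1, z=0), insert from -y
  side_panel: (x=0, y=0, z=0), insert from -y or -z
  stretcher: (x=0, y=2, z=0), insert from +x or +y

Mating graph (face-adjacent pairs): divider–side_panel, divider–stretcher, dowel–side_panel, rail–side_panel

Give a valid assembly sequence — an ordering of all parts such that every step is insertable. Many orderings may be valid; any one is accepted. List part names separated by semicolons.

1. divider@(0, 1, 0) [+x clear] — {divider}
2. stretcher@(0, 2, 0) [+x clear] — {divider, stretcher}
3. side_panel@(0, 0, 0) [-y clear] — {divider, side_panel, stretcher}
4. dowel@(1, 0, 0) [+x clear] — {divider, dowel, side_panel, stretcher}
5. rail@(0, -1, 0) [-y clear] — {divider, dowel, rail, side_panel, stretcher}

divider; stretcher; side_panel; dowel; rail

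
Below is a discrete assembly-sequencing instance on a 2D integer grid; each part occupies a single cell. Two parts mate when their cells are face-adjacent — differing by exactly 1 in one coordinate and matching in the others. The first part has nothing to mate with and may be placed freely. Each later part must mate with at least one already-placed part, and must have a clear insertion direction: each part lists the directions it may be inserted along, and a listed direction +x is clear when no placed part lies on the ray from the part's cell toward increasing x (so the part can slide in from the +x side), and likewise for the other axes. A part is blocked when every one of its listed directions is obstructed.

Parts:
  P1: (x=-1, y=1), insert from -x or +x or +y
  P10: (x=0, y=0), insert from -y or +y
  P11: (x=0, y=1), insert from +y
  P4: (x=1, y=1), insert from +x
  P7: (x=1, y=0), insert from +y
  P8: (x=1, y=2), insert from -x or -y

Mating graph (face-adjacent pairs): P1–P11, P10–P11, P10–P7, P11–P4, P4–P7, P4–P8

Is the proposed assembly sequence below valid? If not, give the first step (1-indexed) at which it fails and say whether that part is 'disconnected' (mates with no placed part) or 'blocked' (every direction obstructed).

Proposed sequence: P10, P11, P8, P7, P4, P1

1. P10@(0, 0) [-y clear] — {P10}
2. P11@(0, 1) [+y clear] — {P10, P11}
3. P8@(1, 2) — no placed neighbour ⇒ disconnected

Invalid at step 3 (disconnected)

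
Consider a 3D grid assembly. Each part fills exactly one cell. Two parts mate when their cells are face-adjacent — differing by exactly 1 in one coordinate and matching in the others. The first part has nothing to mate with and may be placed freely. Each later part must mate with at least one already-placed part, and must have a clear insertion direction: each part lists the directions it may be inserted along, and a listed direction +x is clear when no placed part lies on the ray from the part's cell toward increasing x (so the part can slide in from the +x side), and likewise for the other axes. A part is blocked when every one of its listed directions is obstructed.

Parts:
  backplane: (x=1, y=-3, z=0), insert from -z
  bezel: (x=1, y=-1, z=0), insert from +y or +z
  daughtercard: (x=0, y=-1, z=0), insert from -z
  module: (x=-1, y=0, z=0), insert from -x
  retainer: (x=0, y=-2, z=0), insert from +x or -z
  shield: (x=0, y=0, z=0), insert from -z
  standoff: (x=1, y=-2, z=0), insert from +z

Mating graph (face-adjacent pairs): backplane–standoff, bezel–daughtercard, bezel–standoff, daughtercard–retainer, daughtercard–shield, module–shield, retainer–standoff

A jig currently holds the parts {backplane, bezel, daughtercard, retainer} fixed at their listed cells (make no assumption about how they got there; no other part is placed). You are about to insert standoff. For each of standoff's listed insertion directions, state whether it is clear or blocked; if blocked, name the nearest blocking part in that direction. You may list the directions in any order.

+z: ray from standoff(1, -2, 0) has no placed part ⇒ clear

+z: clear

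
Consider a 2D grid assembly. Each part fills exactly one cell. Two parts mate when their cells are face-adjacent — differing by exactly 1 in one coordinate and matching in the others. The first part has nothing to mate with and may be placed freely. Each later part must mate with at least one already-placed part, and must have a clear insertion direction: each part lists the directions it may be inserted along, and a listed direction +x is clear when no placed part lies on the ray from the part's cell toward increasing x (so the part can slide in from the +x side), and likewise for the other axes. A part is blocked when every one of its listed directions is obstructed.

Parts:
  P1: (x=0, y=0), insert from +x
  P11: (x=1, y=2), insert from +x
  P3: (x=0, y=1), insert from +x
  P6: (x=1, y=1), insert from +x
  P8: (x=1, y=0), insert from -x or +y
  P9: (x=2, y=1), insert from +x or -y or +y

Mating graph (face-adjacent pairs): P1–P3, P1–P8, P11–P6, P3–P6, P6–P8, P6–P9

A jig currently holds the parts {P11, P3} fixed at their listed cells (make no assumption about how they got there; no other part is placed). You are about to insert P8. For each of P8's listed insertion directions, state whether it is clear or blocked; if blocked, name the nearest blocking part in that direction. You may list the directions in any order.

-x: ray from P8(1, 0) has no placed part ⇒ clear
+y: nearest on ray is P11@(1, 2) ⇒ blocked

+y: blocked by P11; -x: clear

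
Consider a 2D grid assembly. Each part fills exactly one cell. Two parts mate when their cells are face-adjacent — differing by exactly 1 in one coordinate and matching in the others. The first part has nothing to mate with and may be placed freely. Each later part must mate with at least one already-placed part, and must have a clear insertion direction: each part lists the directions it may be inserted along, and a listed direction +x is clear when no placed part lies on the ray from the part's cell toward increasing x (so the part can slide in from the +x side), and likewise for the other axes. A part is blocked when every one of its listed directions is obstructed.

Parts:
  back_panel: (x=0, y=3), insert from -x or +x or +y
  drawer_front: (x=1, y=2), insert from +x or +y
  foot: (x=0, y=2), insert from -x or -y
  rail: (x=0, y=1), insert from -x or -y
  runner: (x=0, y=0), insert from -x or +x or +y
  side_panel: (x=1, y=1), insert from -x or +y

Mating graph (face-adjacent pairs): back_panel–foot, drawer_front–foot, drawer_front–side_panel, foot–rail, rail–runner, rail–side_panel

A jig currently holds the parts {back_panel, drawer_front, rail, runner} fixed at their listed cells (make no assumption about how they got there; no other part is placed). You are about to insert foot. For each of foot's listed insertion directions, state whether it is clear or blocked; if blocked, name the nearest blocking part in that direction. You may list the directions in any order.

-x: ray from foot(0, 2) has no placed part ⇒ clear
-y: nearest on ray is rail@(0, 1) ⇒ blocked

-x: clear; -y: blocked by rail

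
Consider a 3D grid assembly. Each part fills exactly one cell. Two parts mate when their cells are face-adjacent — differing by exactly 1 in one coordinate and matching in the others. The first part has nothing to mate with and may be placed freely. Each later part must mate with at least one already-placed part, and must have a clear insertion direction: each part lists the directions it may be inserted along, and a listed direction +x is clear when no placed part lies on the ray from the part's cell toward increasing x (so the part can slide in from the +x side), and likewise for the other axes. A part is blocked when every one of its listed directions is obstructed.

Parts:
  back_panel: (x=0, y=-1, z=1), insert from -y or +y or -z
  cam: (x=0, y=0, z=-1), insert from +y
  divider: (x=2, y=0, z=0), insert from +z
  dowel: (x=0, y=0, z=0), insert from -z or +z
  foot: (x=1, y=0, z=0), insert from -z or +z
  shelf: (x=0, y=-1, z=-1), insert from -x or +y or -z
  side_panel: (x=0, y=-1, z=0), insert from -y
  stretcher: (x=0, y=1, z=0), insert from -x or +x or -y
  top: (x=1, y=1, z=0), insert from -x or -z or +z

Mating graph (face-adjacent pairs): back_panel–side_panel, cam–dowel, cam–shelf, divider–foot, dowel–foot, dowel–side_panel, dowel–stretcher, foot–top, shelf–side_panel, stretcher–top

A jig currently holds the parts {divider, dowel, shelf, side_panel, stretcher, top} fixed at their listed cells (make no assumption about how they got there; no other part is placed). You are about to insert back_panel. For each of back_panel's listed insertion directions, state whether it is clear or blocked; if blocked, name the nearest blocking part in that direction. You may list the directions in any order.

-y: ray from back_panel(0, -1, 1) has no placed part ⇒ clear
+y: ray from back_panel(0, -1, 1) has no placed part ⇒ clear
-z: nearest on ray is side_panel@(0, -1, 0) ⇒ blocked

+y: clear; -y: clear; -z: blocked by side_panel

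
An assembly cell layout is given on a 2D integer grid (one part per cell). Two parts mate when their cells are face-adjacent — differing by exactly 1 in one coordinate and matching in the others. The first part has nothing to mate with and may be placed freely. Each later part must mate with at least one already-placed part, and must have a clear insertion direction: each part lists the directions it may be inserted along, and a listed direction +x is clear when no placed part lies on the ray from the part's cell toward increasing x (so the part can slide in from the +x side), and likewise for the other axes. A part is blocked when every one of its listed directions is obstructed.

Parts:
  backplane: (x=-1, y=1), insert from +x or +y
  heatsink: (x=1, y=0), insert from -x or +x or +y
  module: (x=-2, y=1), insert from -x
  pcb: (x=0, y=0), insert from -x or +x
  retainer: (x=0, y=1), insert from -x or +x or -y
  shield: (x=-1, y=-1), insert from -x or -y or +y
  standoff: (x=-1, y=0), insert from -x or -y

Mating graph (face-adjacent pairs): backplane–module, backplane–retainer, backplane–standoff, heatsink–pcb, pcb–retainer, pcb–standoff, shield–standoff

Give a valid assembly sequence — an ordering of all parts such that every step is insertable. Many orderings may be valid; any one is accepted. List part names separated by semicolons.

1. backplane@(-1, 1) [+x clear] — {backplane}
2. module@(-2, 1) [-x clear] — {backplane, module}
3. standoff@(-1, 0) [-x clear] — {backplane, module, standoff}
4. pcb@(0, 0) [+x clear] — {backplane, module, pcb, standoff}
5. shield@(-1, -1) [-x clear] — {backplane, module, pcb, shield, standoff}
6. heatsink@(1, 0) [+x clear] — {backplane, heatsink, module, pcb, shield, standoff}
7. retainer@(0, 1) [+x clear] — {backplane, heatsink, module, pcb, retainer, shield, standoff}

backplane; module; standoff; pcb; shield; heatsink; retainer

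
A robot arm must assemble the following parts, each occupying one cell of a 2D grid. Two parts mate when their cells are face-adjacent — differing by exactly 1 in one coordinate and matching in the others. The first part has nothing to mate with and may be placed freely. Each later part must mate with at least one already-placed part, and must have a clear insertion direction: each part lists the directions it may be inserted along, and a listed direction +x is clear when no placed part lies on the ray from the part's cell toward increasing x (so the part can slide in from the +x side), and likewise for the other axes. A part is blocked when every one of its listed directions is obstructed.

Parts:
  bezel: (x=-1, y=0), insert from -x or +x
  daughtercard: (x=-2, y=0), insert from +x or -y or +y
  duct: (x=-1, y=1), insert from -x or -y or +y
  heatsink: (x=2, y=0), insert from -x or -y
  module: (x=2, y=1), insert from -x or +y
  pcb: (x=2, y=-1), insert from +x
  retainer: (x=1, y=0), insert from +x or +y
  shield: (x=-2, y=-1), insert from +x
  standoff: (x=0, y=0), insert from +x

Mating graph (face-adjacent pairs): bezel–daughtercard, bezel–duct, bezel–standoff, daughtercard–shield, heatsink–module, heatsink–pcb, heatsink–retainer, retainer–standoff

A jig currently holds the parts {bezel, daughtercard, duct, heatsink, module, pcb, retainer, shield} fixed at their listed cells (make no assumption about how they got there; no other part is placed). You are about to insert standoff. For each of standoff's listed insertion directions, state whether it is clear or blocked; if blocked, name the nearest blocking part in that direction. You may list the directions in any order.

+x: blocked by retainer

+x: nearest on ray is retainer@(1, 0) ⇒ blocked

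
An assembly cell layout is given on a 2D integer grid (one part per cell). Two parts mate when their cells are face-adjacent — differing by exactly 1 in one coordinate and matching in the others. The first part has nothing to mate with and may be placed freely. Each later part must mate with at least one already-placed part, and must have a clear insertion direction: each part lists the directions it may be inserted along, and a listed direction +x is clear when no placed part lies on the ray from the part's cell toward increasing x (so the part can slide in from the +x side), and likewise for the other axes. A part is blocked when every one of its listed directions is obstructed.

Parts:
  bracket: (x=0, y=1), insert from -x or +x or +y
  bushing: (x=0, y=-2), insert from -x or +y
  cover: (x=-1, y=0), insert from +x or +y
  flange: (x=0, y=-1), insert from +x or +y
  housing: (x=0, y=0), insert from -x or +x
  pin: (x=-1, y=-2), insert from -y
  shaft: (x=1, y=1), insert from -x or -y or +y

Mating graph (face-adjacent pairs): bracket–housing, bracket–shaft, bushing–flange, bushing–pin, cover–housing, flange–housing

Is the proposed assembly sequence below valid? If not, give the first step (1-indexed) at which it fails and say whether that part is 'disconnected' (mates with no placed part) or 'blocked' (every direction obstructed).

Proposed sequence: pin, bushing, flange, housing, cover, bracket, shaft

1. pin@(-1, -2) [-y clear] — {pin}
2. bushing@(0, -2) [+y clear] — {bushing, pin}
3. flange@(0, -1) [+x clear] — {bushing, flange, pin}
4. housing@(0, 0) [-x clear] — {bushing, flange, housing, pin}
5. cover@(-1, 0) [+y clear] — {bushing, cover, flange, housing, pin}
6. bracket@(0, 1) [-x clear] — {bracket, bushing, cover, flange, housing, pin}
7. shaft@(1, 1) [-y clear] — {bracket, bushing, cover, flange, housing, pin, shaft}

Valid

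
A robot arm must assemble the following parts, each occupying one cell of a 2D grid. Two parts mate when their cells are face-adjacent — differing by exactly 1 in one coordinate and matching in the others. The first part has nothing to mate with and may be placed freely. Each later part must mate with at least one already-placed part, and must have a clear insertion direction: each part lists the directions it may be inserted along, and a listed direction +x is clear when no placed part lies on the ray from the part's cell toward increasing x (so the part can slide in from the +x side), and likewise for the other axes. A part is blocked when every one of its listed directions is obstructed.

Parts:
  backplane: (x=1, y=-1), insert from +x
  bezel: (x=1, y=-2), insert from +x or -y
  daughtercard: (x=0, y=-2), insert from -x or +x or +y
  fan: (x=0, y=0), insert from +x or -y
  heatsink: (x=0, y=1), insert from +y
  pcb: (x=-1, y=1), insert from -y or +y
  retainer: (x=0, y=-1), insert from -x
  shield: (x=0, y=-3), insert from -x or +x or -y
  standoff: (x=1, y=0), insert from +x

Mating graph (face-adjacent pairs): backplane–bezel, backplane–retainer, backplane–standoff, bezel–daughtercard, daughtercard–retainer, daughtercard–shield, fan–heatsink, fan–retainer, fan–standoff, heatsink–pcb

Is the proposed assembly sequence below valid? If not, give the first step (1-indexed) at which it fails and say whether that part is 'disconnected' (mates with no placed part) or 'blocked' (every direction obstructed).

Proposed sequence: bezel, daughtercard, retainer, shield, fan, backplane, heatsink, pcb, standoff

Valid

1. bezel@(1, -2) [+x clear] — {bezel}
2. daughtercard@(0, -2) [-x clear] — {bezel, daughtercard}
3. retainer@(0, -1) [-x clear] — {bezel, daughtercard, retainer}
4. shield@(0, -3) [-x clear] — {bezel, daughtercard, retainer, shield}
5. fan@(0, 0) [+x clear] — {bezel, daughtercard, fan, retainer, shield}
6. backplane@(1, -1) [+x clear] — {backplane, bezel, daughtercard, fan, retainer, shield}
7. heatsink@(0, 1) [+y clear] — {backplane, bezel, daughtercard, fan, heatsink, retainer, shield}
8. pcb@(-1, 1) [-y clear] — {backplane, bezel, daughtercard, fan, heatsink, pcb, retainer, shield}
9. standoff@(1, 0) [+x clear] — {backplane, bezel, daughtercard, fan, heatsink, pcb, retainer, shield, standoff}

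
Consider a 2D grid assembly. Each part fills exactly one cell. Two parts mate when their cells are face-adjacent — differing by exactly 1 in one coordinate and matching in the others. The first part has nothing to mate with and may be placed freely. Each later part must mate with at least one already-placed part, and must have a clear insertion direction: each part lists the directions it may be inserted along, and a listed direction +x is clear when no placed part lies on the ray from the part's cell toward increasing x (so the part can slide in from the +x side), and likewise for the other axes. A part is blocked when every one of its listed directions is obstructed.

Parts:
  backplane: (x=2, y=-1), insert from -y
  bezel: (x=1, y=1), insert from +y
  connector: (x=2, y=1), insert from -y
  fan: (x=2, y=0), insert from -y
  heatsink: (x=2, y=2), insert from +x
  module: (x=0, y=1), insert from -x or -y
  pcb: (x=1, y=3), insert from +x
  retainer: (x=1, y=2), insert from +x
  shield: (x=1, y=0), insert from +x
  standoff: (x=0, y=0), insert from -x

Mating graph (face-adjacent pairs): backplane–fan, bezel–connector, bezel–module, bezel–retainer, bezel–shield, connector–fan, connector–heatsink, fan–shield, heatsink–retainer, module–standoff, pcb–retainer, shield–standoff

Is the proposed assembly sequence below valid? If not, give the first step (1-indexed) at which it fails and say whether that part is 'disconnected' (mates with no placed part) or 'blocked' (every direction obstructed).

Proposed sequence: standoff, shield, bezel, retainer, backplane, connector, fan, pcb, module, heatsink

1. standoff@(0, 0) [-x clear] — {standoff}
2. shield@(1, 0) [+x clear] — {shield, standoff}
3. bezel@(1, 1) [+y clear] — {bezel, shield, standoff}
4. retainer@(1, 2) [+x clear] — {bezel, retainer, shield, standoff}
5. backplane@(2, -1) — no placed neighbour ⇒ disconnected

Invalid at step 5 (disconnected)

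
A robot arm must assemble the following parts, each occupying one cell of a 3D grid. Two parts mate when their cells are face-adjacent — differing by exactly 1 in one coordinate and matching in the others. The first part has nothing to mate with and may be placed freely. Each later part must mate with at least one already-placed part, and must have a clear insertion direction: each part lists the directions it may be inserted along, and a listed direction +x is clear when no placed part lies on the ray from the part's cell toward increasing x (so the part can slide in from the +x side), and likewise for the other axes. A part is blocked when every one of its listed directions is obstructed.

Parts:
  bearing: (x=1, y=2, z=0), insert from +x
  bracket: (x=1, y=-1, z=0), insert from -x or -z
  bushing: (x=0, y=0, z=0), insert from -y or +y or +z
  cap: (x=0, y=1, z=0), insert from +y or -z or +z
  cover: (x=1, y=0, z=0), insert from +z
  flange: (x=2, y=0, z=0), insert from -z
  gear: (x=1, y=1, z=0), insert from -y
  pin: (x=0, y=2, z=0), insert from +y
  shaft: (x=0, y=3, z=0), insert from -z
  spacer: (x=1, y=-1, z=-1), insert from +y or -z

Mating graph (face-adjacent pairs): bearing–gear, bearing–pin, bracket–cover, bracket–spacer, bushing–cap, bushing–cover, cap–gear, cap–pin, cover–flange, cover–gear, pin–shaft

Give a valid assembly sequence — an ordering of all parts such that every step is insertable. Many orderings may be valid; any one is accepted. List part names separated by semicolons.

gear; bearing; cover; bracket; bushing; pin; shaft; cap; flange; spacer

1. gear@(1, 1, 0) [-y clear] — {gear}
2. bearing@(1, 2, 0) [+x clear] — {bearing, gear}
3. cover@(1, 0, 0) [+z clear] — {bearing, cover, gear}
4. bracket@(1, -1, 0) [-x clear] — {bearing, bracket, cover, gear}
5. bushing@(0, 0, 0) [-y clear] — {bearing, bracket, bushing, cover, gear}
6. pin@(0, 2, 0) [+y clear] — {bearing, bracket, bushing, cover, gear, pin}
7. shaft@(0, 3, 0) [-z clear] — {bearing, bracket, bushing, cover, gear, pin, shaft}
8. cap@(0, 1, 0) [-z clear] — {bearing, bracket, bushing, cap, cover, gear, pin, shaft}
9. flange@(2, 0, 0) [-z clear] — {bearing, bracket, bushing, cap, cover, flange, gear, pin, shaft}
10. spacer@(1, -1, -1) [+y clear] — {bearing, bracket, bushing, cap, cover, flange, gear, pin, shaft, spacer}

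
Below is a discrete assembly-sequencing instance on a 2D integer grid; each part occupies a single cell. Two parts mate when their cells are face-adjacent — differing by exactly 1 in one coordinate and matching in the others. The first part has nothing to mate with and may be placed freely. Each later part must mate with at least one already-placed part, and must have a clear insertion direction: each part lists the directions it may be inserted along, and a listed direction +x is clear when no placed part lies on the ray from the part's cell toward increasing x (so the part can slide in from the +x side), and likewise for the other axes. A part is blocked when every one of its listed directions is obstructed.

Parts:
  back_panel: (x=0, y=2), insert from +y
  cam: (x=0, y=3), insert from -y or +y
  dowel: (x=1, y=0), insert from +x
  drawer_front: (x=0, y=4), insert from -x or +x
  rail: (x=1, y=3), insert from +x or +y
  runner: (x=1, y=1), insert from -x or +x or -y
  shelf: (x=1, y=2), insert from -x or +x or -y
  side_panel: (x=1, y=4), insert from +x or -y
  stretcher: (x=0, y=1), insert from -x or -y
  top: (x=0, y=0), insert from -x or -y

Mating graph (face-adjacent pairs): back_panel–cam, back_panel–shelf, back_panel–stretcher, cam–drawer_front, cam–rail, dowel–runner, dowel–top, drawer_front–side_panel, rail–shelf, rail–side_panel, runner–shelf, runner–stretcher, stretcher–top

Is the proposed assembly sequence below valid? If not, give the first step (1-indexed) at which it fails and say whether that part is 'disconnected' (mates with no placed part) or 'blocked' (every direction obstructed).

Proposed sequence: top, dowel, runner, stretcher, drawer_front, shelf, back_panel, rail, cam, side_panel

1. top@(0, 0) [-x clear] — {top}
2. dowel@(1, 0) [+x clear] — {dowel, top}
3. runner@(1, 1) [-x clear] — {dowel, runner, top}
4. stretcher@(0, 1) [-x clear] — {dowel, runner, stretcher, top}
5. drawer_front@(0, 4) — no placed neighbour ⇒ disconnected

Invalid at step 5 (disconnected)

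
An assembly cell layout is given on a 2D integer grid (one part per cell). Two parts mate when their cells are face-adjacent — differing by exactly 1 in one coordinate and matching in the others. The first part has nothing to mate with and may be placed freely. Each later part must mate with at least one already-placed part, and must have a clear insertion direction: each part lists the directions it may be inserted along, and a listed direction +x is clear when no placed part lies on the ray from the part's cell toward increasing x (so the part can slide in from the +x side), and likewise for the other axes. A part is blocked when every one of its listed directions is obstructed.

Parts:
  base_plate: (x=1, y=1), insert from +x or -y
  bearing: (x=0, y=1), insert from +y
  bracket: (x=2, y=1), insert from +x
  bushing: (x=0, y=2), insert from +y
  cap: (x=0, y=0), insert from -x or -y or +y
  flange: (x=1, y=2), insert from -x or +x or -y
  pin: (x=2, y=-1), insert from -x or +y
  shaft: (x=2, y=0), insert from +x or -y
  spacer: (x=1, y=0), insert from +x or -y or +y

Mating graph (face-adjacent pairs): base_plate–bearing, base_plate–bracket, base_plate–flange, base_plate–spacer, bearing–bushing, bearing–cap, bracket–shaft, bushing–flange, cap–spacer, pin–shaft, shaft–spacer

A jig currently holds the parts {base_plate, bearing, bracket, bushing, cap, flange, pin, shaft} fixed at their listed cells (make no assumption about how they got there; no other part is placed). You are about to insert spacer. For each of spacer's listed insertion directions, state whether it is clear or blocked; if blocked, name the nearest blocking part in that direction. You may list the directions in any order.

+x: blocked by shaft; +y: blocked by base_plate; -y: clear

+x: nearest on ray is shaft@(2, 0) ⇒ blocked
-y: ray from spacer(1, 0) has no placed part ⇒ clear
+y: nearest on ray is base_plate@(1, 1) ⇒ blocked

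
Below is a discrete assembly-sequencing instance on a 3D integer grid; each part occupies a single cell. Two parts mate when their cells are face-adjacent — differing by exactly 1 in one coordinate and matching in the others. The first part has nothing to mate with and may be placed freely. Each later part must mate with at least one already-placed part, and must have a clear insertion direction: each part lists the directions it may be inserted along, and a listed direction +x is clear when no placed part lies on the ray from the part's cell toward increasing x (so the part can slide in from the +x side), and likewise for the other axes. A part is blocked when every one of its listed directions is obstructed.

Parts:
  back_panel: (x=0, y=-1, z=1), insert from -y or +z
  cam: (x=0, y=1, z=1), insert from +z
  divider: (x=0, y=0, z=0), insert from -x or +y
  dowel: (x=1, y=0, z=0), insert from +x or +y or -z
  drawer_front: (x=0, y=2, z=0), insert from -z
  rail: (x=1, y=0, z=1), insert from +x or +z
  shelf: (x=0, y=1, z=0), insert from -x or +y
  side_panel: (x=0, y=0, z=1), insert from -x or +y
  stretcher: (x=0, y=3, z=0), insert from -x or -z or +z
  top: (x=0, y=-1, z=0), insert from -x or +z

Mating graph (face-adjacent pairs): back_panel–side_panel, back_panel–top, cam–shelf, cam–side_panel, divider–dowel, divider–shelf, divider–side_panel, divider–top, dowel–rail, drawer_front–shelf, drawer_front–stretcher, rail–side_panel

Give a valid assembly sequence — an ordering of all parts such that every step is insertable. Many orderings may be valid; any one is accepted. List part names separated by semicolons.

dowel; rail; divider; top; back_panel; shelf; cam; drawer_front; side_panel; stretcher

1. dowel@(1, 0, 0) [+x clear] — {dowel}
2. rail@(1, 0, 1) [+x clear] — {dowel, rail}
3. divider@(0, 0, 0) [-x clear] — {divider, dowel, rail}
4. top@(0, -1, 0) [-x clear] — {divider, dowel, rail, top}
5. back_panel@(0, -1, 1) [-y clear] — {back_panel, divider, dowel, rail, top}
6. shelf@(0, 1, 0) [-x clear] — {back_panel, divider, dowel, rail, shelf, top}
7. cam@(0, 1, 1) [+z clear] — {back_panel, cam, divider, dowel, rail, shelf, top}
8. drawer_front@(0, 2, 0) [-z clear] — {back_panel, cam, divider, dowel, drawer_front, rail, shelf, top}
9. side_panel@(0, 0, 1) [-x clear] — {back_panel, cam, divider, dowel, drawer_front, rail, shelf, side_panel, top}
10. stretcher@(0, 3, 0) [-x clear] — {back_panel, cam, divider, dowel, drawer_front, rail, shelf, side_panel, stretcher, top}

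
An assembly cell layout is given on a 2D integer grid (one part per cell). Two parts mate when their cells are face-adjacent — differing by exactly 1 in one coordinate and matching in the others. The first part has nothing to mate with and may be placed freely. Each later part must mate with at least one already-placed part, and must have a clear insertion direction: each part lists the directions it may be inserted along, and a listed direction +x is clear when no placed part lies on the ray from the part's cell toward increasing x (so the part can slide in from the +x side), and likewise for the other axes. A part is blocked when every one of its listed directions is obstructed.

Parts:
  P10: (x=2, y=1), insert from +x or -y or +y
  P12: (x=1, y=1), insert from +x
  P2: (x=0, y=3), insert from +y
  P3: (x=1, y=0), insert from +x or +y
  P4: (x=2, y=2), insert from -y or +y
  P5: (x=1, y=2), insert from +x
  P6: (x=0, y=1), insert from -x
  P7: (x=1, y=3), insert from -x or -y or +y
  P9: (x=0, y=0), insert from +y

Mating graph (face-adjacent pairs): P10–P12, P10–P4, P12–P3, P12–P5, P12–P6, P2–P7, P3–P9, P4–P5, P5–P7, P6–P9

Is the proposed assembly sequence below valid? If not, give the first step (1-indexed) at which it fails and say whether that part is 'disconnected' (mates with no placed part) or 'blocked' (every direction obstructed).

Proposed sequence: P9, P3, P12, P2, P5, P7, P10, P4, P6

1. P9@(0, 0) [+y clear] — {P9}
2. P3@(1, 0) [+x clear] — {P3, P9}
3. P12@(1, 1) [+x clear] — {P12, P3, P9}
4. P2@(0, 3) — no placed neighbour ⇒ disconnected

Invalid at step 4 (disconnected)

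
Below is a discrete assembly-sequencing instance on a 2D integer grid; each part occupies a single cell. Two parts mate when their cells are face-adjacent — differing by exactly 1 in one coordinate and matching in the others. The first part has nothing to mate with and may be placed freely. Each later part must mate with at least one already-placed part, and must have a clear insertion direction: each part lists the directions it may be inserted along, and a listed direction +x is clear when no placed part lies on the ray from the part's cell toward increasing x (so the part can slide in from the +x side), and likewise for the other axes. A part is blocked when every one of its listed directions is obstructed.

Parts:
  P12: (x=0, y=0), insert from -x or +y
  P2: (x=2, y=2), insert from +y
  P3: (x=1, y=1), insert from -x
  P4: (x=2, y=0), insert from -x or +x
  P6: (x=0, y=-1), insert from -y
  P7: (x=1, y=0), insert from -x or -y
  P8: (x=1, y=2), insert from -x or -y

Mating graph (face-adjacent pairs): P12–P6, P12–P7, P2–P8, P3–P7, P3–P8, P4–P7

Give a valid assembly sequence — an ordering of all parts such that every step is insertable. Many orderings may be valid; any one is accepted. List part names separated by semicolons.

P8; P3; P2; P7; P4; P12; P6

1. P8@(1, 2) [-x clear] — {P8}
2. P3@(1, 1) [-x clear] — {P3, P8}
3. P2@(2, 2) [+y clear] — {P2, P3, P8}
4. P7@(1, 0) [-x clear] — {P2, P3, P7, P8}
5. P4@(2, 0) [+x clear] — {P2, P3, P4, P7, P8}
6. P12@(0, 0) [-x clear] — {P12, P2, P3, P4, P7, P8}
7. P6@(0, -1) [-y clear] — {P12, P2, P3, P4, P6, P7, P8}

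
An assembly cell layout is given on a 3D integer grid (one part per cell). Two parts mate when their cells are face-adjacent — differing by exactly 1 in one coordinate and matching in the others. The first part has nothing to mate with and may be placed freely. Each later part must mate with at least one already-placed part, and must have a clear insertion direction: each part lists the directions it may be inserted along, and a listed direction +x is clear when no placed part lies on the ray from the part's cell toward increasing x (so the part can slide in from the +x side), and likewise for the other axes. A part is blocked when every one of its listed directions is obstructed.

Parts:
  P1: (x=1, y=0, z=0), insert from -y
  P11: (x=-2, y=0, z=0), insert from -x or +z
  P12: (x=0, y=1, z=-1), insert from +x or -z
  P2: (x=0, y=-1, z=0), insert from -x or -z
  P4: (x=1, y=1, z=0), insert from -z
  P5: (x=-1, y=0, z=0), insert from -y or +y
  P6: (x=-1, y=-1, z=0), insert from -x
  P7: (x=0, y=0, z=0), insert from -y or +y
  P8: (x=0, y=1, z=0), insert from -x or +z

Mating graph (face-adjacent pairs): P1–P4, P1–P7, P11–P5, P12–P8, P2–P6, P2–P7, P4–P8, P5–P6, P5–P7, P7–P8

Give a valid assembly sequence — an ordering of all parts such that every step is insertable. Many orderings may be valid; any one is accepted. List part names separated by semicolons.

1. P11@(-2, 0, 0) [-x clear] — {P11}
2. P5@(-1, 0, 0) [-y clear] — {P11, P5}
3. P7@(0, 0, 0) [-y clear] — {P11, P5, P7}
4. P2@(0, -1, 0) [-x clear] — {P11, P2, P5, P7}
5. P1@(1, 0, 0) [-y clear] — {P1, P11, P2, P5, P7}
6. P4@(1, 1, 0) [-z clear] — {P1, P11, P2, P4, P5, P7}
7. P8@(0, 1, 0) [-x clear] — {P1, P11, P2, P4, P5, P7, P8}
8. P6@(-1, -1, 0) [-x clear] — {P1, P11, P2, P4, P5, P6, P7, P8}
9. P12@(0, 1, -1) [+x clear] — {P1, P11, P12, P2, P4, P5, P6, P7, P8}

P11; P5; P7; P2; P1; P4; P8; P6; P12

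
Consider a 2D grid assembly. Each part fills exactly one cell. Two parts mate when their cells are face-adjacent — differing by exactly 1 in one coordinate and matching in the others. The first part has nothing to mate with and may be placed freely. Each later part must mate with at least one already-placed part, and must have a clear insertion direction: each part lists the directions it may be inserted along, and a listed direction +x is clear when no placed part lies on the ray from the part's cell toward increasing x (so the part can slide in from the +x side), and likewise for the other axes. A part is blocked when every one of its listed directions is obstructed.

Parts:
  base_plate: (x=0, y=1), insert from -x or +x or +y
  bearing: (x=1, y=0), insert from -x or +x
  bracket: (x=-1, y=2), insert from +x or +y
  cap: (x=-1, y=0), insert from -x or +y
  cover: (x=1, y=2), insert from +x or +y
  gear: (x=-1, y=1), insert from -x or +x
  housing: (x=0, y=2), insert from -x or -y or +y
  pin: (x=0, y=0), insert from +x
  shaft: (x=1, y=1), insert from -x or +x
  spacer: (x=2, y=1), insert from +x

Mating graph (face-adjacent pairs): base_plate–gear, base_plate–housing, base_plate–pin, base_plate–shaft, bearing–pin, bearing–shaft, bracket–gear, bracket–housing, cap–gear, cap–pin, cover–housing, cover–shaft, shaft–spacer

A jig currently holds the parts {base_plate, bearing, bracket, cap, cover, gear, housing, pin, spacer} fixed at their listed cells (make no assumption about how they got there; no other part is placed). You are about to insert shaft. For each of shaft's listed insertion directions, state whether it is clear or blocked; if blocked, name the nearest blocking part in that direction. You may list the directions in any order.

-x: nearest on ray is base_plate@(0, 1) ⇒ blocked
+x: nearest on ray is spacer@(2, 1) ⇒ blocked

+x: blocked by spacer; -x: blocked by base_plate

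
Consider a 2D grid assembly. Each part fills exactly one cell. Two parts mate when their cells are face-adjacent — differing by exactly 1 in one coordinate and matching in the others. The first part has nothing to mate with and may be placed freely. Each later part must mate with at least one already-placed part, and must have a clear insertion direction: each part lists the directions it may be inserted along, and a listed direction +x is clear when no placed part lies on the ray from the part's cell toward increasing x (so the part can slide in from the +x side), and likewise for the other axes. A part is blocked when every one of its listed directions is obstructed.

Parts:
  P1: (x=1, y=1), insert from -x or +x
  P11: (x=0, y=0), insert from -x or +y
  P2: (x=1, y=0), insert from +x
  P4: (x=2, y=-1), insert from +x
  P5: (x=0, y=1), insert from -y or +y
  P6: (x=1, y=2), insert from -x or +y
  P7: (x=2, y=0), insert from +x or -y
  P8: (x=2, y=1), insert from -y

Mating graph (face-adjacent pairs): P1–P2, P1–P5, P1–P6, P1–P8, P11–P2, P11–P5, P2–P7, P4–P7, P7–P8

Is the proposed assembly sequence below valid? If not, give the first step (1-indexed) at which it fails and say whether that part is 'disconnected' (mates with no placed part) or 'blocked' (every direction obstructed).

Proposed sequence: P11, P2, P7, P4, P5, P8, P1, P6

Invalid at step 6 (blocked)

1. P11@(0, 0) [-x clear] — {P11}
2. P2@(1, 0) [+x clear] — {P11, P2}
3. P7@(2, 0) [+x clear] — {P11, P2, P7}
4. P4@(2, -1) [+x clear] — {P11, P2, P4, P7}
5. P5@(0, 1) [+y clear] — {P11, P2, P4, P5, P7}
6. P8@(2, 1) — -y all obstructed ⇒ blocked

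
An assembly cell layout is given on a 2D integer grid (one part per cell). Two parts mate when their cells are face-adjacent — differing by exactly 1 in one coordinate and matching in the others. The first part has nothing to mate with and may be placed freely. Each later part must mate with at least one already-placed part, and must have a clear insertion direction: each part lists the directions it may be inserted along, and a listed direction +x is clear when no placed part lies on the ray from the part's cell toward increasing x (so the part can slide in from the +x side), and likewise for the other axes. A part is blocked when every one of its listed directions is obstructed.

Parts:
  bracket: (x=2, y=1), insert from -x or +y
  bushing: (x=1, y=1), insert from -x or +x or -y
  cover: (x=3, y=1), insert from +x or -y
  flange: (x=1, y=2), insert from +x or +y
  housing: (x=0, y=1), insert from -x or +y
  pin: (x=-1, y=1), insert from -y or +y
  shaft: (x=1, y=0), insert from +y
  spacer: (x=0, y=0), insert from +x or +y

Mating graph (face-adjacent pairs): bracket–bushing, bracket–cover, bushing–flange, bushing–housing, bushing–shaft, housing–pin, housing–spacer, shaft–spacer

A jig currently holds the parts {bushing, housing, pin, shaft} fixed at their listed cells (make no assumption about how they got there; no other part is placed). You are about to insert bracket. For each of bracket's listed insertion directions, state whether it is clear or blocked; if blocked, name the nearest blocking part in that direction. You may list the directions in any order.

-x: nearest on ray is bushing@(1, 1) ⇒ blocked
+y: ray from bracket(2, 1) has no placed part ⇒ clear

+y: clear; -x: blocked by bushing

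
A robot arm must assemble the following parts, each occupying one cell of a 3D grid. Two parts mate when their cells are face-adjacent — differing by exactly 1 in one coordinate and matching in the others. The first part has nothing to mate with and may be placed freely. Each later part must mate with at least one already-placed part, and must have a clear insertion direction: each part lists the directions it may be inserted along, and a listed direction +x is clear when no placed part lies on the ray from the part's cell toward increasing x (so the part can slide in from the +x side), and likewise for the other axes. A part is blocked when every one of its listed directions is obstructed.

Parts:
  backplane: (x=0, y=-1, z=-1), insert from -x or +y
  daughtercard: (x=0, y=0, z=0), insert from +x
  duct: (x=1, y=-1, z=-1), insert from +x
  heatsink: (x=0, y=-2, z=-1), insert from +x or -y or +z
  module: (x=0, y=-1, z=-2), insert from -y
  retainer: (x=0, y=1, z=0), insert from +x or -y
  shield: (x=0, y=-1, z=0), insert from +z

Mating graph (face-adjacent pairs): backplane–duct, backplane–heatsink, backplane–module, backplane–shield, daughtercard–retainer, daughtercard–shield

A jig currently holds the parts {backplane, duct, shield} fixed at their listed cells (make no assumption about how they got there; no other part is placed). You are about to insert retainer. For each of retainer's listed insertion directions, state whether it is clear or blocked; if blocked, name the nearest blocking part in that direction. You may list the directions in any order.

+x: ray from retainer(0, 1, 0) has no placed part ⇒ clear
-y: nearest on ray is shield@(0, -1, 0) ⇒ blocked

+x: clear; -y: blocked by shield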